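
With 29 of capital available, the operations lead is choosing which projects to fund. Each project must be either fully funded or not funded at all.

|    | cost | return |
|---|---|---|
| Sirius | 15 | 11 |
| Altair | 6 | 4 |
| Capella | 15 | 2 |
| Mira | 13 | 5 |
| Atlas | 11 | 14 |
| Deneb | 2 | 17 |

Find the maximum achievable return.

This is an integer program with binary decision variables.
Allowing fractional choices, the relaxed optimum would be about 42.7, but projects are indivisible.
Altair + Atlas + Deneb: cost 6 + 11 + 2 = 19 ≤ 29, return 4 + 14 + 17 = 35.
Sirius + Atlas + Deneb: cost 15 + 11 + 2 = 28 ≤ 29, return 11 + 14 + 17 = 42.
Mira + Atlas + Deneb: cost 13 + 11 + 2 = 26 ≤ 29, return 5 + 14 + 17 = 36.
Best is Sirius, Atlas, and Deneb with total return 42.

42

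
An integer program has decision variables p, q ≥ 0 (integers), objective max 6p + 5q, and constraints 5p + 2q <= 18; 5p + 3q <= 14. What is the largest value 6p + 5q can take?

21

The continuous relaxation peaks at (0, 4.67) with value 23.33; rounding to a feasible lattice point costs some objective.
(p,q)=(1,3): 5·1+2·3=11≤18, 5·1+3·3=14≤14, objective 21.
(p,q)=(0,4): 5·0+2·4=8≤18, 5·0+3·4=12≤14, objective 20.
(p,q)=(1,2): 5·1+2·2=9≤18, 5·1+3·2=11≤14, objective 16.
(p,q)=(0,3): 5·0+2·3=6≤18, 5·0+3·3=9≤14, objective 15.
No feasible integer point exceeds 21.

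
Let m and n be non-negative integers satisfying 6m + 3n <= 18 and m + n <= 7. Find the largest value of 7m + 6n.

36

(m,n)=(0,6): 6·0+3·6=18≤18, 1·0+1·6=6≤7, objective 36.
(m,n)=(0,5): 6·0+3·5=15≤18, 1·0+1·5=5≤7, objective 30.
The best lattice point is (0,6), giving 36.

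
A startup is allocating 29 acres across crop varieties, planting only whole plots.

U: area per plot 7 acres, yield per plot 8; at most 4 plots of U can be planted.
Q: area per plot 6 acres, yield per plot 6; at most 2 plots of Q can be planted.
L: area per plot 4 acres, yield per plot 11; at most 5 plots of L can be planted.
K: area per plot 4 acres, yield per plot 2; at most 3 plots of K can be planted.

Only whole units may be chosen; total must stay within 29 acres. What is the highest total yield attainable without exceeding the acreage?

63

1×Q and 5×L: area 26 ≤ 29, yield 1·6 + 5·11 = 61.
1×U and 5×L: area 27 ≤ 29, yield 1·8 + 5·11 = 63.
Best is 63.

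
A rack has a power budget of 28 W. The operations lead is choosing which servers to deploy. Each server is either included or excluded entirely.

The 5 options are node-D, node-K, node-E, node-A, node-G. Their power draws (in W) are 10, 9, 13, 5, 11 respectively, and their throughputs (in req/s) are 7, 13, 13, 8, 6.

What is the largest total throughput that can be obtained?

34

Allowing fractional choices, the relaxed optimum would be about 34.7, but servers are indivisible.
node-K + node-E + node-A: power draw 9 + 13 + 5 = 27 ≤ 28, throughput 13 + 13 + 8 = 34.
node-D + node-K + node-A: power draw 10 + 9 + 5 = 24 ≤ 28, throughput 7 + 13 + 8 = 28.
Best is node-K, node-E, and node-A with total throughput 34.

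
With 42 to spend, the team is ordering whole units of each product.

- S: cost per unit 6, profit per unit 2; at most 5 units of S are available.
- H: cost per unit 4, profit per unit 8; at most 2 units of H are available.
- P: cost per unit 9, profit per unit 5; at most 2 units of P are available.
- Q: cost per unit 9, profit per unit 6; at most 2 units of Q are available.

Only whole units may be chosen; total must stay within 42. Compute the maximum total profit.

35

This is a bounded integer knapsack.
H has the best ratio (8/4); taking only H gives at most 2×8 = 16 (stopped by the supply cap of 2).
Mixing does better — 1×S, 2×H, 1×P, and 2×Q: cost 41 ≤ 42, profit 1·2 + 2·8 + 1·5 + 2·6 = 35.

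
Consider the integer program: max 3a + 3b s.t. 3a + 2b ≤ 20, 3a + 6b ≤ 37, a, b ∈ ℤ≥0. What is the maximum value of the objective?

(a,b)=(4,4) is feasible, giving 24.
(a,b)=(3,4) is feasible, giving 21.
(a,b)=(4,3) is feasible, giving 21.
(a,b)=(2,5) is feasible, giving 21.
No feasible integer point exceeds 24.

24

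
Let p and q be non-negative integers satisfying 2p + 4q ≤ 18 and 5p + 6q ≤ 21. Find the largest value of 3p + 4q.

Relaxing integrality, the LP optimum is 14.00 at (p,q) = (0, 3.5), which is not an integer point.
(p,q)=(3,1): 2·3+4·1=10≤18, 5·3+6·1=21≤21, objective 13.
(p,q)=(4,0): 2·4+4·0=8≤18, 5·4+6·0=20≤21, objective 12.
(p,q)=(0,3): 2·0+4·3=12≤18, 5·0+6·3=18≤21, objective 12.
The best lattice point is (3,1), giving 13.

13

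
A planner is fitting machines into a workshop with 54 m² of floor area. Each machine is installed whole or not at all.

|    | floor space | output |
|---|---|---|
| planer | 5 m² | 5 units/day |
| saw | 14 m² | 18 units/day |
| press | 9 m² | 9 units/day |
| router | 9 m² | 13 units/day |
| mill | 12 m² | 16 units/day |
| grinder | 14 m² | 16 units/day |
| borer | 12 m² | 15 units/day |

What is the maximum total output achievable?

68

Allowing fractional choices, the relaxed optimum would be about 70.0, but machines are indivisible.
planer + saw + router + mill + borer: floor space 5 + 14 + 9 + 12 + 12 = 52 ≤ 54, output 5 + 18 + 13 + 16 + 15 = 67.
planer + saw + router + mill + grinder: floor space 5 + 14 + 9 + 12 + 14 = 54 ≤ 54, output 5 + 18 + 13 + 16 + 16 = 68.
Best is planer, saw, router, mill, and grinder with total output 68.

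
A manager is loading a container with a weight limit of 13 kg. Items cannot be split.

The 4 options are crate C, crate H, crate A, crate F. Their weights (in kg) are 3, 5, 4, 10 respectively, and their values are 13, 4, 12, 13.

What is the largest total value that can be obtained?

crate C + crate H + crate A: weight 3 + 5 + 4 = 12 ≤ 13, value 13 + 4 + 12 = 29.
crate C + crate F: weight 3 + 10 = 13 ≤ 13, value 13 + 13 = 26.
crate C + crate A: weight 3 + 4 = 7 ≤ 13, value 13 + 12 = 25.
Best is crate C, crate H, and crate A with total value 29.

29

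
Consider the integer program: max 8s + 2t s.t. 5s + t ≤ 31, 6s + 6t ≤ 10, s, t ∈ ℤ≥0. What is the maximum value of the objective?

8

The continuous relaxation peaks at (1.67, 0) with value 13.33; rounding to a feasible lattice point costs some objective.
(s,t)=(1,0): 5·1+1·0=5≤31, 6·1+6·0=6≤10, objective 8.
(s,t)=(0,1): 5·0+1·1=1≤31, 6·0+6·1=6≤10, objective 2.
(s,t)=(0,0): 5·0+1·0=0≤31, 6·0+6·0=0≤10, objective 0.
Maximum is 8 at (s,t)=(1,0).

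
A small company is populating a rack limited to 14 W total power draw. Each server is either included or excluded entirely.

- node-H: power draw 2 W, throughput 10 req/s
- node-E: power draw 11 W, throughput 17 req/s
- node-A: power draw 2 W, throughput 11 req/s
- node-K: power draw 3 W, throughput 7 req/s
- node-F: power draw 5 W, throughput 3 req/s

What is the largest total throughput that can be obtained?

31

Allowing fractional choices, the relaxed optimum would be about 38.8, but servers are indivisible.
node-H + node-A + node-K: power draw 2 + 2 + 3 = 7 ≤ 14, throughput 10 + 11 + 7 = 28.
node-H + node-A + node-K + node-F: power draw 2 + 2 + 3 + 5 = 12 ≤ 14, throughput 10 + 11 + 7 + 3 = 31.
Best is node-H, node-A, node-K, and node-F with total throughput 31.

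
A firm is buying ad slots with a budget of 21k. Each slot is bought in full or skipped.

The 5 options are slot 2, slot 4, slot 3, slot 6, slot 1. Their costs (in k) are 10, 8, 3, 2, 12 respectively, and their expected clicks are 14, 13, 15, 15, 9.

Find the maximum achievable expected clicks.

44

This is a 0-1 knapsack instance.
Allowing fractional choices, the relaxed optimum would be about 54.2, but ad slots are indivisible.
slot 2 + slot 3 + slot 6: cost 10 + 3 + 2 = 15 ≤ 21, expected clicks 14 + 15 + 15 = 44.
slot 4 + slot 3 + slot 6: cost 8 + 3 + 2 = 13 ≤ 21, expected clicks 13 + 15 + 15 = 43.
slot 2 + slot 4 + slot 6: cost 10 + 8 + 2 = 20 ≤ 21, expected clicks 14 + 13 + 15 = 42.
Best is slot 2, slot 3, and slot 6 with total expected clicks 44.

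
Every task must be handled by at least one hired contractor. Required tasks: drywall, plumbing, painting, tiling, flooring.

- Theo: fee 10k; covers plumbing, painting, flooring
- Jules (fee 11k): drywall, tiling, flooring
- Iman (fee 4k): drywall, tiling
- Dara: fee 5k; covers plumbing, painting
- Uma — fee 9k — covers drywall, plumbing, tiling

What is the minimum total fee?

The greedy cost-per-new-task heuristic would pick Iman, Dara, and Theo for 19, but a cheaper cover exists.
Choose Theo and Iman: together they cover drywall, plumbing, painting, tiling, flooring — every task.
Total fee: 10 + 4 = 14.
No cover costs less than 14.

14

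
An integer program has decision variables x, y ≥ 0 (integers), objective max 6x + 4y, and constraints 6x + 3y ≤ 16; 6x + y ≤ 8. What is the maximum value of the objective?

The continuous relaxation peaks at (0, 5.33) with value 21.33; rounding to a feasible lattice point costs some objective.
(x,y)=(0,5) is feasible, giving 20.
(x,y)=(0,4) is feasible, giving 16.
The best lattice point is (0,5), giving 20.

20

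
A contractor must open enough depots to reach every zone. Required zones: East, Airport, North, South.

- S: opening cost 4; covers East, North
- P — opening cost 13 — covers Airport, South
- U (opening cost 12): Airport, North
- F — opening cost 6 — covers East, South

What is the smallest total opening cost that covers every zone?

17

This is a weighted set-cover instance.
Choose S and P: together they cover East, Airport, North, South — every zone.
Total opening cost: 4 + 13 = 17.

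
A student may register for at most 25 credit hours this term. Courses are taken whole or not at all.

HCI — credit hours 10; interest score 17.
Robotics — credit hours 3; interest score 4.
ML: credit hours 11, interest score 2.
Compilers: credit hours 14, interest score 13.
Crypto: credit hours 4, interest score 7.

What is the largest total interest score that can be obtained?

HCI + Compilers: credit hours 10 + 14 = 24 ≤ 25, interest score 17 + 13 = 30.
HCI + Robotics + Crypto: credit hours 10 + 3 + 4 = 17 ≤ 25, interest score 17 + 4 + 7 = 28.
Best is HCI and Compilers with total interest score 30.

30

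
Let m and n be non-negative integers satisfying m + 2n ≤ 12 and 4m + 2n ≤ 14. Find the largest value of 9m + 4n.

(m,n)=(3,1) is feasible, giving 31.
(m,n)=(3,0) is feasible, giving 27.
(m,n)=(2,2) is feasible, giving 26.
Maximum is 31 at (m,n)=(3,1).

31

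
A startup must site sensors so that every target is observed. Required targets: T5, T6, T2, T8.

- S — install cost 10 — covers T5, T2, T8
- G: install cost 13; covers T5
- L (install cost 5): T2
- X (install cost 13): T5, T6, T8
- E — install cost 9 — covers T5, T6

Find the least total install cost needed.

This is a weighted set-cover instance.
The greedy cost-per-new-target heuristic would pick S and E for 19, but a cheaper cover exists.
Choose L and X: together they cover T5, T6, T2, T8 — every target.
Total install cost: 5 + 13 = 18.
No cover costs less than 18.

18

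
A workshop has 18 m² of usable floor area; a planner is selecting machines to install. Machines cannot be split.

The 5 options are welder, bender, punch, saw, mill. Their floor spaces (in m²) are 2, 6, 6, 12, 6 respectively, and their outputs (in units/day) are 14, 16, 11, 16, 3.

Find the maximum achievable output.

This is a 0-1 knapsack instance.
Take welder, bender, and punch: floor space 2 + 6 + 6 = 14 ≤ 18, output 14 + 16 + 11 = 41.
No other feasible combination does better.

41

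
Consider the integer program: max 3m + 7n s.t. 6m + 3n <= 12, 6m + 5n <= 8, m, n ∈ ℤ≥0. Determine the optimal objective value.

Relaxing integrality, the LP optimum is 11.20 at (m,n) = (0, 1.6), which is not an integer point.
(m,n)=(0,1): 6·0+3·1=3≤12, 6·0+5·1=5≤8, objective 7.
(m,n)=(1,0): 6·1+3·0=6≤12, 6·1+5·0=6≤8, objective 3.
(m,n)=(0,0): 6·0+3·0=0≤12, 6·0+5·0=0≤8, objective 0.
No feasible integer point exceeds 7.

7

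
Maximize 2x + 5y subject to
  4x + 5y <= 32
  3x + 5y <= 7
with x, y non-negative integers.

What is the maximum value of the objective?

The continuous relaxation peaks at (0, 1.4) with value 7.00; rounding to a feasible lattice point costs some objective.
(x,y)=(0,1): 4·0+5·1=5≤32, 3·0+5·1=5≤7, objective 5.
(x,y)=(1,0): 4·1+5·0=4≤32, 3·1+5·0=3≤7, objective 2.
Maximum is 5 at (x,y)=(0,1).

5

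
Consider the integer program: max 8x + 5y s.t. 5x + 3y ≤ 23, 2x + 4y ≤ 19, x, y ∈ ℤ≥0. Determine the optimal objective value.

37

(x,y)=(4,1): 5·4+3·1=23≤23, 2·4+4·1=12≤19, objective 37.
(x,y)=(3,2): 5·3+3·2=21≤23, 2·3+4·2=14≤19, objective 34.
(x,y)=(4,0): 5·4+3·0=20≤23, 2·4+4·0=8≤19, objective 32.
(x,y)=(2,3): 5·2+3·3=19≤23, 2·2+4·3=16≤19, objective 31.
No feasible integer point exceeds 37.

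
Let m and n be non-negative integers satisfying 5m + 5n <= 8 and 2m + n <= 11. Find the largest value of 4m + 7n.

The continuous relaxation peaks at (0, 1.6) with value 11.20; rounding to a feasible lattice point costs some objective.
(m,n)=(0,1): 5·0+5·1=5≤8, 2·0+1·1=1≤11, objective 7.
(m,n)=(1,0): 5·1+5·0=5≤8, 2·1+1·0=2≤11, objective 4.
(m,n)=(0,0): 5·0+5·0=0≤8, 2·0+1·0=0≤11, objective 0.
No feasible integer point exceeds 7.

7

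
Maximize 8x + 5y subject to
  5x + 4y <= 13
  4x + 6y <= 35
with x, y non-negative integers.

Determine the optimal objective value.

18

The continuous relaxation peaks at (2.6, 0) with value 20.80; rounding to a feasible lattice point costs some objective.
(x,y)=(1,2): 5·1+4·2=13≤13, 4·1+6·2=16≤35, objective 18.
(x,y)=(2,0): 5·2+4·0=10≤13, 4·2+6·0=8≤35, objective 16.
(x,y)=(0,3): 5·0+4·3=12≤13, 4·0+6·3=18≤35, objective 15.
No feasible integer point exceeds 18.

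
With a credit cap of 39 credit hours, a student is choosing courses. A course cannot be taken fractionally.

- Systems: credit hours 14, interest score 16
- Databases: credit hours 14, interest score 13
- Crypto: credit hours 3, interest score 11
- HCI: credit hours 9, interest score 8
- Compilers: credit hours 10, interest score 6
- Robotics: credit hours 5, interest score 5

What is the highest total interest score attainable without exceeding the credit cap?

45

This is an integer program with binary decision variables.
Systems + Crypto + HCI + Compilers: credit hours 14 + 3 + 9 + 10 = 36 ≤ 39, interest score 16 + 11 + 8 + 6 = 41.
Systems + Databases + Crypto: credit hours 14 + 14 + 3 = 31 ≤ 39, interest score 16 + 13 + 11 = 40.
Systems + Databases + Crypto + Robotics: credit hours 14 + 14 + 3 + 5 = 36 ≤ 39, interest score 16 + 13 + 11 + 5 = 45.
Best is Systems, Databases, Crypto, and Robotics with total interest score 45.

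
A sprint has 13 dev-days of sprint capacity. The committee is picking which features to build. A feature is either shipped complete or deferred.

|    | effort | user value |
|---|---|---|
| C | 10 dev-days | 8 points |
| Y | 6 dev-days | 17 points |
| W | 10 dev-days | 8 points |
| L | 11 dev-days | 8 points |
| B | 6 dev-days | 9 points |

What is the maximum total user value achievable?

26

This is an integer program with binary decision variables.
Take Y and B: effort 6 + 6 = 12 ≤ 13, user value 17 + 9 = 26.
No other feasible combination does better.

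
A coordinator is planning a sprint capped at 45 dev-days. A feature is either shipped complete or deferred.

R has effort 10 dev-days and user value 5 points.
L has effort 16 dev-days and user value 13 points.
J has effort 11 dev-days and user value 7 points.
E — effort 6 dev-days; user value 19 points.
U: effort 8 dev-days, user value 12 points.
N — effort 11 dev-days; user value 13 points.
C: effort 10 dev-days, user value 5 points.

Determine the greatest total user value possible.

Allowing fractional choices, the relaxed optimum would be about 59.5, but features are indivisible.
R + E + U + N + C: effort 10 + 6 + 8 + 11 + 10 = 45 ≤ 45, user value 5 + 19 + 12 + 13 + 5 = 54.
L + E + U + N: effort 16 + 6 + 8 + 11 = 41 ≤ 45, user value 13 + 19 + 12 + 13 = 57.
Best is L, E, U, and N with total user value 57.

57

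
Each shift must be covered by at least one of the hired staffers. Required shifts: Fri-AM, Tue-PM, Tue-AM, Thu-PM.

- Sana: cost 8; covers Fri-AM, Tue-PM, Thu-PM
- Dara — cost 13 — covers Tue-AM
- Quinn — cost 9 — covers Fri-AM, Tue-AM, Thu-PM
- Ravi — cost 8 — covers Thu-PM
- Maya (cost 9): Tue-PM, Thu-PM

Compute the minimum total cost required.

Choose Sana and Quinn: together they cover Fri-AM, Tue-PM, Tue-AM, Thu-PM — every shift.
Total cost: 8 + 9 = 17.
No cover costs less than 17.

17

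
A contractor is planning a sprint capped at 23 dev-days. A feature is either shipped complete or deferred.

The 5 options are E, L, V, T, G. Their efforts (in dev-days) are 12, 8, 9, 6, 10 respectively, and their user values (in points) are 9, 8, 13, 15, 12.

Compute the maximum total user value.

36

Take L, V, and T: effort 8 + 9 + 6 = 23 ≤ 23, user value 8 + 13 + 15 = 36.
No other feasible combination does better.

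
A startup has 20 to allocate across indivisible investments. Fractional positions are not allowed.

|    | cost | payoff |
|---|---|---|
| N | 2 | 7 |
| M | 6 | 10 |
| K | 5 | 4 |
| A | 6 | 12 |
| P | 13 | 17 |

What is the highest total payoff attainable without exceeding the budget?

Allowing fractional choices, the relaxed optimum would be about 36.8, but investments are indivisible.
A + P: cost 6 + 13 = 19 ≤ 20, payoff 12 + 17 = 29.
N + M + A: cost 2 + 6 + 6 = 14 ≤ 20, payoff 7 + 10 + 12 = 29.
N + M + K + A: cost 2 + 6 + 5 + 6 = 19 ≤ 20, payoff 7 + 10 + 4 + 12 = 33.
Best is N, M, K, and A with total payoff 33.

33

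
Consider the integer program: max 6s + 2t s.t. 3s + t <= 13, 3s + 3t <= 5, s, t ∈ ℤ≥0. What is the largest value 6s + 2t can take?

6

The continuous relaxation peaks at (1.67, 0) with value 10.00; rounding to a feasible lattice point costs some objective.
(s,t)=(1,0): 3·1+1·0=3≤13, 3·1+3·0=3≤5, objective 6.
(s,t)=(0,1): 3·0+1·1=1≤13, 3·0+3·1=3≤5, objective 2.
(s,t)=(0,0): 3·0+1·0=0≤13, 3·0+3·0=0≤5, objective 0.
Maximum is 6 at (s,t)=(1,0).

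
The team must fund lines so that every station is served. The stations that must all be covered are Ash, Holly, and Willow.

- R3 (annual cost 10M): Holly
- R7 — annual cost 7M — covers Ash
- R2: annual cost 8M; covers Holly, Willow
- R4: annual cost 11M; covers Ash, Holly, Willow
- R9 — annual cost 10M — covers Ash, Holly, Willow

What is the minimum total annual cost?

This is an integer covering problem.
R9 alone covers Ash, Holly, Willow — every station.
Total annual cost: 10.
No cover costs less than 10.

10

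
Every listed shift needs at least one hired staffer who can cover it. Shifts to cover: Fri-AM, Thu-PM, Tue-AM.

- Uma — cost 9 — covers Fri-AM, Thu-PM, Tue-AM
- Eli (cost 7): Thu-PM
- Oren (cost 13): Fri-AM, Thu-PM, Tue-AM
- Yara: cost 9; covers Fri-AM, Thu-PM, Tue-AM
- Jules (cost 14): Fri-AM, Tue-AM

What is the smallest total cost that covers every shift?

Uma alone covers Fri-AM, Thu-PM, Tue-AM — every shift.
Total cost: 9.

9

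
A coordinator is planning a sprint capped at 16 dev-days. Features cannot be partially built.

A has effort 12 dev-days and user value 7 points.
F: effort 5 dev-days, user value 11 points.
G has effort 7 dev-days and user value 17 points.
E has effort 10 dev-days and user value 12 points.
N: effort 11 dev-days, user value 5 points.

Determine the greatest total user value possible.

28

Allowing fractional choices, the relaxed optimum would be about 32.8, but features are indivisible.
F + E: effort 5 + 10 = 15 ≤ 16, user value 11 + 12 = 23.
G: effort 7 ≤ 16, user value 17.
F + G: effort 5 + 7 = 12 ≤ 16, user value 11 + 17 = 28.
Best is F and G with total user value 28.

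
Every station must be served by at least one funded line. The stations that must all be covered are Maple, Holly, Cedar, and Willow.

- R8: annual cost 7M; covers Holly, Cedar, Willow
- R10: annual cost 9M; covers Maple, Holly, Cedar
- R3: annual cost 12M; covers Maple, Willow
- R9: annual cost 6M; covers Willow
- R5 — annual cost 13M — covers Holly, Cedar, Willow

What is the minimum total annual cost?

The greedy cost-per-new-station heuristic would pick R8 and R10 for 16, but a cheaper cover exists.
Choose R10 and R9: together they cover Maple, Holly, Cedar, Willow — every station.
Total annual cost: 9 + 6 = 15.
No cover costs less than 15.

15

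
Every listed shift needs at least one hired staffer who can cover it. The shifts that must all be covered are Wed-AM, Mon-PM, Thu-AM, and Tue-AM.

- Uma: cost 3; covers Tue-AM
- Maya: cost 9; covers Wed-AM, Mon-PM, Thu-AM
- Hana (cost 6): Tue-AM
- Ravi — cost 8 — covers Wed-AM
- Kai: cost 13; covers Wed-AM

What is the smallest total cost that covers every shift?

Choose Uma and Maya: together they cover Wed-AM, Mon-PM, Thu-AM, Tue-AM — every shift.
Total cost: 3 + 9 = 12.
No cover costs less than 12.

12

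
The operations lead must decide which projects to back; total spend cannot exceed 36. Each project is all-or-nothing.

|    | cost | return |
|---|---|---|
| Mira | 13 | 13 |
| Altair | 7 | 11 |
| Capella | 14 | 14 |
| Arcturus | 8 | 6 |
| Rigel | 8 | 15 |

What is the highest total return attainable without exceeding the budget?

45

Take Mira, Altair, Arcturus, and Rigel: cost 13 + 7 + 8 + 8 = 36 ≤ 36, return 13 + 11 + 6 + 15 = 45.
No other feasible combination does better.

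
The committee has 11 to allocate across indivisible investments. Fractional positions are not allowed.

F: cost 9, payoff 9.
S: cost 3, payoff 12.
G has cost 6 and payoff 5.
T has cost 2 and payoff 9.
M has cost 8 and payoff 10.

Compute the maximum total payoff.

26

S + M: cost 3 + 8 = 11 ≤ 11, payoff 12 + 10 = 22.
S + G + T: cost 3 + 6 + 2 = 11 ≤ 11, payoff 12 + 5 + 9 = 26.
Best is S, G, and T with total payoff 26.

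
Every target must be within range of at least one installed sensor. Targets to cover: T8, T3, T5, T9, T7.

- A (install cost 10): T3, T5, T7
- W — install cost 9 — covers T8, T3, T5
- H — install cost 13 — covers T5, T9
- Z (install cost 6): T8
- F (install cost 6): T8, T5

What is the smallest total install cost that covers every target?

The greedy cost-per-new-target heuristic would pick W, A, and H for 32, but a cheaper cover exists.
Choose A, H, and Z: together they cover T8, T3, T5, T9, T7 — every target.
Total install cost: 10 + 13 + 6 = 29.
No cover costs less than 29.

29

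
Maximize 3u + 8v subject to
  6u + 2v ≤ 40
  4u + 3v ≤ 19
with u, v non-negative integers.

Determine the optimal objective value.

The continuous relaxation peaks at (0, 6.33) with value 50.67; rounding to a feasible lattice point costs some objective.
(u,v)=(0,6): 6·0+2·6=12≤40, 4·0+3·6=18≤19, objective 48.
(u,v)=(1,5): 6·1+2·5=16≤40, 4·1+3·5=19≤19, objective 43.
(u,v)=(0,5): 6·0+2·5=10≤40, 4·0+3·5=15≤19, objective 40.
Maximum is 48 at (u,v)=(0,6).

48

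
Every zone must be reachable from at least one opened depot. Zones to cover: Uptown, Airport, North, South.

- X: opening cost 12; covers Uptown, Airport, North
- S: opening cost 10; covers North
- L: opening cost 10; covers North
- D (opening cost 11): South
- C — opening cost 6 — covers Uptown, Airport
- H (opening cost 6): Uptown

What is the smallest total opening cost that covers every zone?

The greedy cost-per-new-zone heuristic would pick C, S, and D for 27, but a cheaper cover exists.
Choose X and D: together they cover Uptown, Airport, North, South — every zone.
Total opening cost: 12 + 11 = 23.
No cover costs less than 23.

23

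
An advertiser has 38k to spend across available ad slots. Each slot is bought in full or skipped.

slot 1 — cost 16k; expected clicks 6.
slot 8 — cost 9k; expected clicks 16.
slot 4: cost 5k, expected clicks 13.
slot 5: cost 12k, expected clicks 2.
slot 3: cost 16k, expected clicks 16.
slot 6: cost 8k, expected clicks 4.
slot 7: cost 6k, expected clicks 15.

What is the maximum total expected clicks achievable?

60

Allowing fractional choices, the relaxed optimum would be about 61.0, but ad slots are indivisible.
slot 1 + slot 8 + slot 4 + slot 7: cost 16 + 9 + 5 + 6 = 36 ≤ 38, expected clicks 6 + 16 + 13 + 15 = 50.
slot 8 + slot 4 + slot 3 + slot 7: cost 9 + 5 + 16 + 6 = 36 ≤ 38, expected clicks 16 + 13 + 16 + 15 = 60.
slot 8 + slot 4 + slot 3 + slot 6: cost 9 + 5 + 16 + 8 = 38 ≤ 38, expected clicks 16 + 13 + 16 + 4 = 49.
Best is slot 8, slot 4, slot 3, and slot 7 with total expected clicks 60.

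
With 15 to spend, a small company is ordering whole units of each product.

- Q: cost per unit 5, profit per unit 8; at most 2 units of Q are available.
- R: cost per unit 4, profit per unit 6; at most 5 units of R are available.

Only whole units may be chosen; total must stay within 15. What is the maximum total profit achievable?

22

2×Q and 1×R: cost 14 ≤ 15, profit 2·8 + 1·6 = 22.
1×Q and 2×R: cost 13 ≤ 15, profit 1·8 + 2·6 = 20.
Best is 22.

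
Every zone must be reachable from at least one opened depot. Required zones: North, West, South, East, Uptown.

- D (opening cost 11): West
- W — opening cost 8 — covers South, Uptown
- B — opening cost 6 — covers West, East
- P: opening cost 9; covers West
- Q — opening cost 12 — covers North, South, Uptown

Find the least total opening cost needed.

The greedy cost-per-new-zone heuristic would pick B, W, and Q for 26, but a cheaper cover exists.
Choose B and Q: together they cover North, West, South, East, Uptown — every zone.
Total opening cost: 6 + 12 = 18.
No cover costs less than 18.

18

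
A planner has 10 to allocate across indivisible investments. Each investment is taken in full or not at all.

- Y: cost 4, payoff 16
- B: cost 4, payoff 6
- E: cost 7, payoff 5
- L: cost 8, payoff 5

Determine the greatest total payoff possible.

22

This is an integer program with binary decision variables.
Take Y and B: cost 4 + 4 = 8 ≤ 10, payoff 16 + 6 = 22.
No other feasible combination does better.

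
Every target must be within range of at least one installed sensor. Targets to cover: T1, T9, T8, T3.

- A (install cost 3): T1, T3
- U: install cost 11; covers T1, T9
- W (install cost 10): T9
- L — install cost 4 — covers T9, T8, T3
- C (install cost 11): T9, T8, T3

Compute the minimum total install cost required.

7

Choose A and L: together they cover T1, T9, T8, T3 — every target.
Total install cost: 3 + 4 = 7.
No cover costs less than 7.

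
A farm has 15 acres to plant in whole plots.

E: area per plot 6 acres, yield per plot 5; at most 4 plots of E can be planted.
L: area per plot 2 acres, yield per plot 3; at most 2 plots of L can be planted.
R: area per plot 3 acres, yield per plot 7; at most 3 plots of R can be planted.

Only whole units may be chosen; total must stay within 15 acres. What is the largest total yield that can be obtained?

R has the best ratio (7/3); taking only R gives at most 3×7 = 21 (stopped by the supply cap of 3).
Mixing does better — 2×L and 3×R: area 13 ≤ 15, yield 2·3 + 3·7 = 27.

27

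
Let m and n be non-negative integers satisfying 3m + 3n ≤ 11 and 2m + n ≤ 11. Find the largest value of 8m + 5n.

(m,n)=(3,0) is feasible, giving 24.
(m,n)=(2,1) is feasible, giving 21.
The best lattice point is (3,0), giving 24.

24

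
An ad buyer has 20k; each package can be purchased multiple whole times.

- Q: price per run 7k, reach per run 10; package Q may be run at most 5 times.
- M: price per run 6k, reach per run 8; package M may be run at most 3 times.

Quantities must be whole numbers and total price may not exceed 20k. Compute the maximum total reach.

Q has the best ratio (10/7); taking only Q gives at most 2×10 = 20 (stopped by the price limit).
Mixing does better — 2×Q and 1×M: price 20 ≤ 20, reach 2·10 + 1·8 = 28.

28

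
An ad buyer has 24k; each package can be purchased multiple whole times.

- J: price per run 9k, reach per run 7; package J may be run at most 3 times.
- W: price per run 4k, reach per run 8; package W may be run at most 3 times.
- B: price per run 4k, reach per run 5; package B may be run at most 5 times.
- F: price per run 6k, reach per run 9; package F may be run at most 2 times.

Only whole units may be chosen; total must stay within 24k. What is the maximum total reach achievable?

42

This is a bounded integer knapsack.
2×W, 1×B, and 2×F: price 24 ≤ 24, reach 2·8 + 1·5 + 2·9 = 39.
3×W and 2×F: price 24 ≤ 24, reach 3·8 + 2·9 = 42.
Best is 42.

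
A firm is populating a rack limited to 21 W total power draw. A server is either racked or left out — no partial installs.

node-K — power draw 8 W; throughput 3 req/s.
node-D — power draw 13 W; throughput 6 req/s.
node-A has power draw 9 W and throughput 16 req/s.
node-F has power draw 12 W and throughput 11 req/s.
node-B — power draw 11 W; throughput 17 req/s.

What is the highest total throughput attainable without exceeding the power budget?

33

Allowing fractional choices, the relaxed optimum would be about 33.9, but servers are indivisible.
node-A + node-B: power draw 9 + 11 = 20 ≤ 21, throughput 16 + 17 = 33.
node-A + node-F: power draw 9 + 12 = 21 ≤ 21, throughput 16 + 11 = 27.
node-K + node-B: power draw 8 + 11 = 19 ≤ 21, throughput 3 + 17 = 20.
Best is node-A and node-B with total throughput 33.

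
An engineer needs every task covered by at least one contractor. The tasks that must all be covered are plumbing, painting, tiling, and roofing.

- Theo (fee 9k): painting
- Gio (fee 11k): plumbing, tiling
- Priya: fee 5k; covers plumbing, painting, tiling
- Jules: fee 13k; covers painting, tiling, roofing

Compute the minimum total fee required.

Choose Priya and Jules: together they cover plumbing, painting, tiling, roofing — every task.
Total fee: 5 + 13 = 18.

18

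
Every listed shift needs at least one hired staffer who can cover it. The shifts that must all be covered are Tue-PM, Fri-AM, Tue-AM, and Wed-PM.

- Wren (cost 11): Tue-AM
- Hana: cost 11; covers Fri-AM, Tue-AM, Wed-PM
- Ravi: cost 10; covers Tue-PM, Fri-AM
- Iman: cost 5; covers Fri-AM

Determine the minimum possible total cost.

This is an integer covering problem.
Choose Hana and Ravi: together they cover Tue-PM, Fri-AM, Tue-AM, Wed-PM — every shift.
Total cost: 11 + 10 = 21.
No cover costs less than 21.

21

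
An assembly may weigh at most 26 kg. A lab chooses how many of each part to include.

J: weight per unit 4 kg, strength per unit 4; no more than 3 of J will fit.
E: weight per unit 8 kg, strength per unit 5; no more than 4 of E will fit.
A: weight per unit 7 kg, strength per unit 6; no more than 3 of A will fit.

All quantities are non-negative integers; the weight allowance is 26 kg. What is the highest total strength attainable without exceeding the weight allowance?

24

1×J and 3×A: weight 25 ≤ 26, strength 1·4 + 3·6 = 22.
3×J and 2×A: weight 26 ≤ 26, strength 3·4 + 2·6 = 24.
Best is 24.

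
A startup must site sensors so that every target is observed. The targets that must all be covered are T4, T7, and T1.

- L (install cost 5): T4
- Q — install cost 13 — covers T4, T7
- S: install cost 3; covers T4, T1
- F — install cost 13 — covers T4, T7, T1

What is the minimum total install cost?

The greedy cost-per-new-target heuristic would pick S and Q for 16, but a cheaper cover exists.
F alone covers T4, T7, T1 — every target.
Total install cost: 13.
No cover costs less than 13.

13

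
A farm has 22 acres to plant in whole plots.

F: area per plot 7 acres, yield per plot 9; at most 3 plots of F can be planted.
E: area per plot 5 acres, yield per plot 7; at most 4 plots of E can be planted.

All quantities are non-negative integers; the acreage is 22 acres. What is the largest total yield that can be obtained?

E has the best ratio (7/5); taking only E gives at most 4×7 = 28 (stopped by the area limit).
Mixing does better — 1×F and 3×E: area 22 ≤ 22, yield 1·9 + 3·7 = 30.

30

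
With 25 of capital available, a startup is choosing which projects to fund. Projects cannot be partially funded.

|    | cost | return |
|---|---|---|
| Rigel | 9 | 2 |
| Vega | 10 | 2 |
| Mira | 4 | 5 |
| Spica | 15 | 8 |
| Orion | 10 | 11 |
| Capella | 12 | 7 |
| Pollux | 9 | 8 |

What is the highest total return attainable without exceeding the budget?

24

This is a 0-1 knapsack instance.
Take Mira, Orion, and Pollux: cost 4 + 10 + 9 = 23 ≤ 25, return 5 + 11 + 8 = 24.
No other feasible combination does better.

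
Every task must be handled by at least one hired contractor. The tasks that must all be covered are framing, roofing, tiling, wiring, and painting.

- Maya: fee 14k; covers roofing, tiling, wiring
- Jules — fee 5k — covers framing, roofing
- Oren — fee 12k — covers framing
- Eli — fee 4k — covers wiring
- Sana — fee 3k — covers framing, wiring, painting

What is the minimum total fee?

The greedy cost-per-new-task heuristic would pick Sana, Jules, and Maya for 22, but a cheaper cover exists.
Choose Maya and Sana: together they cover framing, roofing, tiling, wiring, painting — every task.
Total fee: 14 + 3 = 17.
No cover costs less than 17.

17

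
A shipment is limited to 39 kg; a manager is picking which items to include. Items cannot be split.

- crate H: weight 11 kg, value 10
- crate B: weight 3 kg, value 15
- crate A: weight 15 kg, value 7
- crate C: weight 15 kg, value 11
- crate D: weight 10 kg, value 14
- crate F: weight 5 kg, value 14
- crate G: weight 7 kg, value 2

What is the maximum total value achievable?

crate H + crate B + crate D + crate F + crate G: weight 11 + 3 + 10 + 5 + 7 = 36 ≤ 39, value 10 + 15 + 14 + 14 + 2 = 55.
crate H + crate B + crate D + crate F: weight 11 + 3 + 10 + 5 = 29 ≤ 39, value 10 + 15 + 14 + 14 = 53.
crate B + crate C + crate D + crate F: weight 3 + 15 + 10 + 5 = 33 ≤ 39, value 15 + 11 + 14 + 14 = 54.
Best is crate H, crate B, crate D, crate F, and crate G with total value 55.

55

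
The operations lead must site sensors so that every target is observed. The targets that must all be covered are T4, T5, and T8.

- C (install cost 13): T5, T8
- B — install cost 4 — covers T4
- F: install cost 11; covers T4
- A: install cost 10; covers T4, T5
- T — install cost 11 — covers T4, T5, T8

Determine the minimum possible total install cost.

T alone covers T4, T5, T8 — every target.
Total install cost: 11.
No cover costs less than 11.

11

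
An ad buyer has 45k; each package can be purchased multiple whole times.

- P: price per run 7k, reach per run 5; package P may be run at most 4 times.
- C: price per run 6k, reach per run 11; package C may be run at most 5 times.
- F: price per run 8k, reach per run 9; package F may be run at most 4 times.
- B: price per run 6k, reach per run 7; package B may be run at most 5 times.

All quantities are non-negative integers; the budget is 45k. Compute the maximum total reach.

5×C, 1×F, and 1×B: price 44 ≤ 45, reach 5·11 + 1·9 + 1·7 = 71.
5×C and 2×B: price 42 ≤ 45, reach 5·11 + 2·7 = 69.
Best is 71.

71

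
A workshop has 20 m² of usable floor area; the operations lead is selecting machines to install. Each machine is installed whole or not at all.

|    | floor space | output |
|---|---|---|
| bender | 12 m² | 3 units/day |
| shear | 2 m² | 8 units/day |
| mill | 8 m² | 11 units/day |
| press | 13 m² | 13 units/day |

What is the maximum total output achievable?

21

This is an integer program with binary decision variables.
bender + mill: floor space 12 + 8 = 20 ≤ 20, output 3 + 11 = 14.
shear + press: floor space 2 + 13 = 15 ≤ 20, output 8 + 13 = 21.
shear + mill: floor space 2 + 8 = 10 ≤ 20, output 8 + 11 = 19.
Best is shear and press with total output 21.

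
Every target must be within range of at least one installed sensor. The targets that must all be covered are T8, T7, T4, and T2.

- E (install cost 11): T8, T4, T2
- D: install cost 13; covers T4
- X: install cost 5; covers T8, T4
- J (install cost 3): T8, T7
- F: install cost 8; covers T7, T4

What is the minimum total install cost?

14

Choose E and J: together they cover T8, T7, T4, T2 — every target.
Total install cost: 11 + 3 = 14.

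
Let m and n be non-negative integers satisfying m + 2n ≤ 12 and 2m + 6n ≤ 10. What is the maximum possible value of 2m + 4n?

10

(m,n)=(5,0): 1·5+2·0=5≤12, 2·5+6·0=10≤10, objective 10.
(m,n)=(4,0): 1·4+2·0=4≤12, 2·4+6·0=8≤10, objective 8.
No feasible integer point exceeds 10.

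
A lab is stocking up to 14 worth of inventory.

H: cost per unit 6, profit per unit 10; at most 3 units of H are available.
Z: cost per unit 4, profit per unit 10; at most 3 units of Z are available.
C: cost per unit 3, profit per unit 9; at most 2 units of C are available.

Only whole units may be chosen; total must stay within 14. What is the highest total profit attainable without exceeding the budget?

C has the best ratio (9/3); taking only C gives at most 2×9 = 18 (stopped by the supply cap of 2).
Mixing does better — 2×Z and 2×C: cost 14 ≤ 14, profit 2·10 + 2·9 = 38.

38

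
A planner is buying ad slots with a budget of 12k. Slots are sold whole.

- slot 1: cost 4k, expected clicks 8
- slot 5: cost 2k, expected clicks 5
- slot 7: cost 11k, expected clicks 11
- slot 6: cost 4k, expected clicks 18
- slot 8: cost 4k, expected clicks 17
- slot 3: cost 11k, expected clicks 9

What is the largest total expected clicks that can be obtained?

Take slot 1, slot 6, and slot 8: cost 4 + 4 + 4 = 12 ≤ 12, expected clicks 8 + 18 + 17 = 43.
No other feasible combination does better.

43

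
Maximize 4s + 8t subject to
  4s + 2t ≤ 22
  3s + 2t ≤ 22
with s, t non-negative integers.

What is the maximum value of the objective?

(s,t)=(0,11) is feasible, giving 88.
(s,t)=(0,10) is feasible, giving 80.
No feasible integer point exceeds 88.

88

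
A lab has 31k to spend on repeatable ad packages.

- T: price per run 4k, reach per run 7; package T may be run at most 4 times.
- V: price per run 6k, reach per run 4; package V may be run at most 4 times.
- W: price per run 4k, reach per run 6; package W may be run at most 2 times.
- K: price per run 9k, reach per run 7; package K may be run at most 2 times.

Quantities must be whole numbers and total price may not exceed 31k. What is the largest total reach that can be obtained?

T has the best ratio (7/4); taking only T gives at most 4×7 = 28 (stopped by the supply cap of 4).
Mixing does better — 4×T, 1×V, and 2×W: price 30 ≤ 31, reach 4·7 + 1·4 + 2·6 = 44.

44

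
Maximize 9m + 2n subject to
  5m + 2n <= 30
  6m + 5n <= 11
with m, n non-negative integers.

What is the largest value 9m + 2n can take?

The continuous relaxation peaks at (1.83, 0) with value 16.50; rounding to a feasible lattice point costs some objective.
(m,n)=(1,1): 5·1+2·1=7≤30, 6·1+5·1=11≤11, objective 11.
(m,n)=(1,0): 5·1+2·0=5≤30, 6·1+5·0=6≤11, objective 9.
Maximum is 11 at (m,n)=(1,1).

11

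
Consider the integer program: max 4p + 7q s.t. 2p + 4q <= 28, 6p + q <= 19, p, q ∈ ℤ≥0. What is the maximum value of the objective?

50

Relaxing integrality, the LP optimum is 50.09 at (p,q) = (2.18, 5.91), which is not an integer point.
(p,q)=(2,6): 2·2+4·6=28≤28, 6·2+1·6=18≤19, objective 50.
(p,q)=(1,6): 2·1+4·6=26≤28, 6·1+1·6=12≤19, objective 46.
No feasible integer point exceeds 50.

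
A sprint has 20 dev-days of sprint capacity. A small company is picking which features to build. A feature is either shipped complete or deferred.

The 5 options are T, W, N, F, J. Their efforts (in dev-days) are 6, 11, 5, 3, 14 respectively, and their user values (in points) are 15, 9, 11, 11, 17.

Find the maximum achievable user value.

Allowing fractional choices, the relaxed optimum would be about 44.3, but features are indivisible.
T + W + F: effort 6 + 11 + 3 = 20 ≤ 20, user value 15 + 9 + 11 = 35.
T + N + F: effort 6 + 5 + 3 = 14 ≤ 20, user value 15 + 11 + 11 = 37.
Best is T, N, and F with total user value 37.

37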